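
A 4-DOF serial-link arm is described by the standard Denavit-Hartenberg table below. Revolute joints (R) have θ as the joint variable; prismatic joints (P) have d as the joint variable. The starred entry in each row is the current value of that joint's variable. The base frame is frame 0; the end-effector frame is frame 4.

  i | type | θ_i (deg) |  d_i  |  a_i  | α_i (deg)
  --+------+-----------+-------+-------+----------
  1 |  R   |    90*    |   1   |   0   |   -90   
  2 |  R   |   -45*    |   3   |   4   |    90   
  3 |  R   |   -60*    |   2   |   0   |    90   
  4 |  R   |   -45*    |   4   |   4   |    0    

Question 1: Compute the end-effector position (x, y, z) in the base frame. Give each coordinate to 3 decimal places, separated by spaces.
after link 1: o_1 = (0.0000, 0.0000, 1.0000)
after link 2: o_2 = (-3.0000, 2.8284, 3.8284)
after link 3: o_3 = (-3.0000, 1.4142, 5.2426)
after link 4: o_4 = (1.4495, 1.9647, 1.7932)

1.449 1.965 1.793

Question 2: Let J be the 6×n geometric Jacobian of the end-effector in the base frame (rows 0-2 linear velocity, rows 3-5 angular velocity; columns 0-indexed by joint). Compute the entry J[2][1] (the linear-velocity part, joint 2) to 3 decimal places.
-1.965

axis z_1 = (-1.0000,0.0000,0.0000); lever o_n−o_1 = (1.4495,1.9647,0.7932)
cross product → J_v[:, 1] = (-0.0000,0.7932,-1.9647)
J_ω[:, 1] = z_1
entry J[2][1] = -1.9647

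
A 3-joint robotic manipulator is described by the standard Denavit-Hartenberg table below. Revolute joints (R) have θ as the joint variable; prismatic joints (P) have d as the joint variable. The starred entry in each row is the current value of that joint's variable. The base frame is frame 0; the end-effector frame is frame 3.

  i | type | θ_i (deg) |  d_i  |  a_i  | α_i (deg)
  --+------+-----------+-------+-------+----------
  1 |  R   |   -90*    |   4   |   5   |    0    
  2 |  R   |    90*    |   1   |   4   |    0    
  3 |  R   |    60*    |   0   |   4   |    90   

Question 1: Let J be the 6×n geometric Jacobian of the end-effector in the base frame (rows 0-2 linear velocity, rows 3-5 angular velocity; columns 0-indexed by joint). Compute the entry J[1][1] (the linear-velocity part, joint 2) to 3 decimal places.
6.000

axis z_1 = (0.0000,0.0000,1.0000); lever o_n−o_1 = (6.0000,3.4641,1.0000)
cross product → J_v[:, 1] = (-3.4641,6.0000,0.0000)
J_ω[:, 1] = z_1
entry J[1][1] = 6.0000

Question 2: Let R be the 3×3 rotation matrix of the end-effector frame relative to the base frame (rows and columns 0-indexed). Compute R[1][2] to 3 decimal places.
-0.500

End-effector z-axis (col 2 of R) = (0.8660,-0.5000,0.0000)
R[1][2] = -0.5000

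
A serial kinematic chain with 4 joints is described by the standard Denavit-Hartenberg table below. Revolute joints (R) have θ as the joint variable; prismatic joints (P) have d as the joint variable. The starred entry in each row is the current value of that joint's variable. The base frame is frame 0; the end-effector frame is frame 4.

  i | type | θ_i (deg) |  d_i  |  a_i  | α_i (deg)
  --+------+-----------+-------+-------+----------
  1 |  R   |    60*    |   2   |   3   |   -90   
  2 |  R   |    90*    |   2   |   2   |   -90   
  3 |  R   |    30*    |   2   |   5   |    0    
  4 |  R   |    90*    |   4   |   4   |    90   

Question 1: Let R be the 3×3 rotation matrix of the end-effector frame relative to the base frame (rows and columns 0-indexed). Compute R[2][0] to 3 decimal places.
0.500

End-effector x-axis (col 0 of R) = (0.7500,-0.4330,0.5000)
R[2][0] = 0.5000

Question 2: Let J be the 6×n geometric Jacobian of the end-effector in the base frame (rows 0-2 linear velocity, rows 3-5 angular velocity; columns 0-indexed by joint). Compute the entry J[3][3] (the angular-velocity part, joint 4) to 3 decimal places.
axis z_3 = (-0.5000,-0.8660,-0.0000); lever o_n−o_3 = (1.0000,-5.1962,2.0000)
cross product → J_v[:, 3] = (-1.7321,1.0000,3.4641)
J_ω[:, 3] = z_3
entry J[3][3] = -0.5000

-0.500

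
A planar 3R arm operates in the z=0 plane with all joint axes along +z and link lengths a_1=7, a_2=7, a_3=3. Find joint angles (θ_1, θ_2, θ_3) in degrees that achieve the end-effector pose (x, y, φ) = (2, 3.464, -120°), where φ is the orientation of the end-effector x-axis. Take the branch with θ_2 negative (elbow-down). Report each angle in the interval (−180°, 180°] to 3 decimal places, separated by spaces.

wrist centre = target − a_3·(cos φ, sin φ) = (3.5000, 6.0621)
cos θ_2 = (48.9988−7²−7²)/(2·7·7) = -0.5000; θ_2 = -120.0008° (elbow-down)
β = atan2(6.0621,3.5000) = 59.9996°; ψ = atan2(-6.0621,3.4999) = -60.0004°
θ_1 = β − ψ = 120.0000°
θ_3 = φ − θ_1 − θ_2 = -119.9992° (wrapped to (-180°,180°])

120.000 -120.001 -119.999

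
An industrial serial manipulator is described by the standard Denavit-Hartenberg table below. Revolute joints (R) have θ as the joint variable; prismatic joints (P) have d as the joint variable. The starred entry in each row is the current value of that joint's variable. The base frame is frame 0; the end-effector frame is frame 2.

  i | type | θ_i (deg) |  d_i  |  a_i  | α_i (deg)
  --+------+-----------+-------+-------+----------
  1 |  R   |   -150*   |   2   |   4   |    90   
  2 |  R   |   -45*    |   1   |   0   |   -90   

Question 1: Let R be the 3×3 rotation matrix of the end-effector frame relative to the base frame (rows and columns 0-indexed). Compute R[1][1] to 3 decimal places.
End-effector y-axis (col 1 of R) = (0.5000,-0.8660,-0.0000)
R[1][1] = -0.8660

-0.866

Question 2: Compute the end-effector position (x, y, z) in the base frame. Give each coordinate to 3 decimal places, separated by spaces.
after link 1: o_1 = (-3.4641, -2.0000, 2.0000)
after link 2: o_2 = (-3.9641, -1.1340, 2.0000)

-3.964 -1.134 2.000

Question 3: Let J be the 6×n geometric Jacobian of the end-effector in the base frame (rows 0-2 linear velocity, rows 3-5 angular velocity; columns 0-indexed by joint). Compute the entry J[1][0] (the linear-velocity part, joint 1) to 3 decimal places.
-3.964

axis z_0 = ẑ; lever o_n−o_0 = (-3.9641,-1.1340,2.0000)
cross product → J_v[:, 0] = (1.1340,-3.9641,0.0000)
J_ω[:, 0] = z_0
entry J[1][0] = -3.9641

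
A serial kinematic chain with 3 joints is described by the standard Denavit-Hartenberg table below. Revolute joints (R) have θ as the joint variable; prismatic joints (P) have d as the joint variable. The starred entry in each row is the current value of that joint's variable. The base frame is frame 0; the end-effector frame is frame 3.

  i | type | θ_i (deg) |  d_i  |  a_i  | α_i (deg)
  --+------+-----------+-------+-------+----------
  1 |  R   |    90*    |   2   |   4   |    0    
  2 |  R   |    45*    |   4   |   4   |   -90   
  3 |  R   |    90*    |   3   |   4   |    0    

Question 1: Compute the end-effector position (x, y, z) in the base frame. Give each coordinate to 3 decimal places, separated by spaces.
after link 1: o_1 = (0.0000, 4.0000, 2.0000)
after link 2: o_2 = (-2.8284, 6.8284, 6.0000)
after link 3: o_3 = (-4.9497, 4.7071, 2.0000)

-4.950 4.707 2.000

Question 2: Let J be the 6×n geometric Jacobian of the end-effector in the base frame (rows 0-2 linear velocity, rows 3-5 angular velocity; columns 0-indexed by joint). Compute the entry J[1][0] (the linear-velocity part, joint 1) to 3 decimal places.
-4.950

axis z_0 = ẑ; lever o_n−o_0 = (-4.9497,4.7071,2.0000)
cross product → J_v[:, 0] = (-4.7071,-4.9497,0.0000)
J_ω[:, 0] = z_0
entry J[1][0] = -4.9497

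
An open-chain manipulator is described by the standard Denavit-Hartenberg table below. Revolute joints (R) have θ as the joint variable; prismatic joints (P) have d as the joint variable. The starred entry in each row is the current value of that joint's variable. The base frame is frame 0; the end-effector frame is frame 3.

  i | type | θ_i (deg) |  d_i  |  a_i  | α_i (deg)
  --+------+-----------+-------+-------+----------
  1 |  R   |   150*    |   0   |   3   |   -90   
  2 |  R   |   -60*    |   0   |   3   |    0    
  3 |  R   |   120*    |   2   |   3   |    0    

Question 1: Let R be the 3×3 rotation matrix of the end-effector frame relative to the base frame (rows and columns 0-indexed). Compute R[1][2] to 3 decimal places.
End-effector z-axis (col 2 of R) = (-0.5000,-0.8660,0.0000)
R[1][2] = -0.8660

-0.866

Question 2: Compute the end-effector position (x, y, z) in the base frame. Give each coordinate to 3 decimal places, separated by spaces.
-6.196 1.268 0.000

after link 1: o_1 = (-2.5981, 1.5000, 0.0000)
after link 2: o_2 = (-3.8971, 2.2500, 2.5981)
after link 3: o_3 = (-6.1962, 1.2679, 0.0000)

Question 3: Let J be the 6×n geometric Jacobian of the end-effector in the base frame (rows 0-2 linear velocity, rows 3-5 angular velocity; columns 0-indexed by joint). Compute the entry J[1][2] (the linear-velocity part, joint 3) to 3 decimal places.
-1.299

axis z_2 = (-0.5000,-0.8660,0.0000); lever o_n−o_2 = (-2.2990,-0.9821,-2.5981)
cross product → J_v[:, 2] = (2.2500,-1.2990,-1.5000)
J_ω[:, 2] = z_2
entry J[1][2] = -1.2990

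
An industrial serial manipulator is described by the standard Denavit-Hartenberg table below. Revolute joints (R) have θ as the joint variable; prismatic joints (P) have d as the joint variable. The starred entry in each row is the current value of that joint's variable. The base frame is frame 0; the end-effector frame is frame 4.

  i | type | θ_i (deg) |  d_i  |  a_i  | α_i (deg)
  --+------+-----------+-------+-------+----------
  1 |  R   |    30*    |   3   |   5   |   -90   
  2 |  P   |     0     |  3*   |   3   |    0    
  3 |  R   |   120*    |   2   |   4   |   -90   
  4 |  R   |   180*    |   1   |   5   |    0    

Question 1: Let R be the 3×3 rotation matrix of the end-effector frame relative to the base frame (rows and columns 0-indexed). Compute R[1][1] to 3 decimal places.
End-effector y-axis (col 1 of R) = (-0.5000,0.8660,0.0000)
R[1][1] = 0.8660

0.866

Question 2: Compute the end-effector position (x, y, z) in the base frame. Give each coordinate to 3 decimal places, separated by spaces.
after link 1: o_1 = (4.3301, 2.5000, 3.0000)
after link 2: o_2 = (5.4282, 6.5981, 3.0000)
after link 3: o_3 = (2.6962, 7.3301, -0.4641)
after link 4: o_4 = (4.1112, 8.1471, 4.3660)

4.111 8.147 4.366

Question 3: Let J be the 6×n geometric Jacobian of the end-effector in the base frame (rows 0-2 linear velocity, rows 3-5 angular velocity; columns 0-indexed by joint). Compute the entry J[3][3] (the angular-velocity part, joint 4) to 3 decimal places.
axis z_3 = (-0.7500,-0.4330,0.5000); lever o_n−o_3 = (1.4151,0.8170,4.8301)
cross product → J_v[:, 3] = (-2.5000,4.3301,0.0000)
J_ω[:, 3] = z_3
entry J[3][3] = -0.7500

-0.750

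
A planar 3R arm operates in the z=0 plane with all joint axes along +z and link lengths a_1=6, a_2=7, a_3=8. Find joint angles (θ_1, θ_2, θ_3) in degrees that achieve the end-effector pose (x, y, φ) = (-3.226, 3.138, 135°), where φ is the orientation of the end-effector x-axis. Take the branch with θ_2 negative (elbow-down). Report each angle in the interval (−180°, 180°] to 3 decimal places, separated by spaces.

44.999 -150.000 -119.999

wrist centre = target − a_3·(cos φ, sin φ) = (2.4309, -2.5189)
cos θ_2 = (12.2537−6²−7²)/(2·6·7) = -0.8660; θ_2 = -150.0003° (elbow-down)
β = atan2(-2.5189,2.4309) = -46.0185°; ψ = atan2(-3.5000,-0.0622) = -91.0180°
θ_1 = β − ψ = 44.9995°
θ_3 = φ − θ_1 − θ_2 = -119.9992° (wrapped to (-180°,180°])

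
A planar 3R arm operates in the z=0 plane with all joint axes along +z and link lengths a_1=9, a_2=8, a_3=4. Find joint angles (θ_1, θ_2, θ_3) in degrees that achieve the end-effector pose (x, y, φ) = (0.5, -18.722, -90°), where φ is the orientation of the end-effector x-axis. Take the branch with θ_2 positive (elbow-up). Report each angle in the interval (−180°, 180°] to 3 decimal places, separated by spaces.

wrist centre = target − a_3·(cos φ, sin φ) = (0.5000, -14.7220)
cos θ_2 = (216.9873−9²−8²)/(2·9·8) = 0.4999; θ_2 = 60.0058° (elbow-up)
β = atan2(-14.7220,0.5000) = -88.0548°; ψ = atan2(6.9286,12.9993) = 28.0576°
θ_1 = β − ψ = -116.1124°
θ_3 = φ − θ_1 − θ_2 = -33.8934° (wrapped to (-180°,180°])

-116.112 60.006 -33.893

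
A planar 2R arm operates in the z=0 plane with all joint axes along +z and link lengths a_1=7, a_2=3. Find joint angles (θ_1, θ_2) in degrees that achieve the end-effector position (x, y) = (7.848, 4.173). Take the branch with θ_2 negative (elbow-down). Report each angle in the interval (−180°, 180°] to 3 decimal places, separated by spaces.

cos θ_2 = (79.0050−7²−3²)/(2·7·3) = 0.5001; θ_2 = -59.9921° (elbow-down)
β = atan2(4.1730,7.8480) = 28.0008°; ψ = atan2(-2.5979,8.5004) = -16.9941°
θ_1 = β − ψ = 44.9950°

44.995 -59.992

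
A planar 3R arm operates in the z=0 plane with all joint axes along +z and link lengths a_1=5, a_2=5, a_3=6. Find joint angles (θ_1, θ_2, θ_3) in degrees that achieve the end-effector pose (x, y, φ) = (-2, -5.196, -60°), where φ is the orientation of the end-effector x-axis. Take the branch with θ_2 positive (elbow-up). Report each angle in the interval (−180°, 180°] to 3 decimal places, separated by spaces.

wrist centre = target − a_3·(cos φ, sin φ) = (-5.0000, 0.0002)
cos θ_2 = (25.0000−5²−5²)/(2·5·5) = -0.5000; θ_2 = 120.0000° (elbow-up)
β = atan2(0.0002,-5.0000) = 179.9983°; ψ = atan2(4.3301,2.5000) = 60.0000°
θ_1 = β − ψ = 119.9983°
θ_3 = φ − θ_1 − θ_2 = 60.0017° (wrapped to (-180°,180°])

119.998 120.000 60.002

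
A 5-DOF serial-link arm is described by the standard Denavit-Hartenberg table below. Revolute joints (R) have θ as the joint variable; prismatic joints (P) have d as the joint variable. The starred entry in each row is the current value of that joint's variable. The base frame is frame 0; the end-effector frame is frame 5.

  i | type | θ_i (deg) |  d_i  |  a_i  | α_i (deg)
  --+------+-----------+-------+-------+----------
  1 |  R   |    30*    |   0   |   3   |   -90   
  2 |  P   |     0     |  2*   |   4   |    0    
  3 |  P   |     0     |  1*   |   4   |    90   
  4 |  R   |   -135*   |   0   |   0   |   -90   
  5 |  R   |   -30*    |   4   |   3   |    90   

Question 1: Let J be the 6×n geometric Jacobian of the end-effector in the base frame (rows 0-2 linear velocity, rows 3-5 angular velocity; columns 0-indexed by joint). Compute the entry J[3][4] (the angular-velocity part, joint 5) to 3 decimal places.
axis z_4 = (0.9659,-0.2588,0.0000); lever o_n−o_4 = (3.1913,-3.5448,1.5000)
cross product → J_v[:, 4] = (-0.3882,-1.4489,-2.5981)
J_ω[:, 4] = z_4
entry J[3][4] = 0.9659

0.966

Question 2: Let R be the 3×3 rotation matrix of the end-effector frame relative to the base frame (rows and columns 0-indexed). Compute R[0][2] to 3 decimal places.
End-effector z-axis (col 2 of R) = (0.1294,0.4830,0.8660)
R[0][2] = 0.1294

0.129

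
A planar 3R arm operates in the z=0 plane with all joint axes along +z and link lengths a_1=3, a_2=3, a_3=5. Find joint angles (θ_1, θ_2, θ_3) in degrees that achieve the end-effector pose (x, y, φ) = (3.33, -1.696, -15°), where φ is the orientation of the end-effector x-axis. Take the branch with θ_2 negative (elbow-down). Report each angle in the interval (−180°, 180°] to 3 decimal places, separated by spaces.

-89.994 -150.007 -134.999

wrist centre = target − a_3·(cos φ, sin φ) = (-1.4996, -0.4019)
cos θ_2 = (2.4104−3²−3²)/(2·3·3) = -0.8661; θ_2 = -150.0072° (elbow-down)
β = atan2(-0.4019,-1.4996) = -164.9971°; ψ = atan2(-1.4997,0.4017) = -75.0036°
θ_1 = β − ψ = -89.9935°
θ_3 = φ − θ_1 − θ_2 = -134.9993° (wrapped to (-180°,180°])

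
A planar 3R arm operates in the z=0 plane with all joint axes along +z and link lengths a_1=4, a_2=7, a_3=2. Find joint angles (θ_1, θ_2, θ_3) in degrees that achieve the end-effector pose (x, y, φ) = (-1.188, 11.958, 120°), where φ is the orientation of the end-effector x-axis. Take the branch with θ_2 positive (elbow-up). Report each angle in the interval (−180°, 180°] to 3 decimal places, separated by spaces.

62.115 44.989 12.896

wrist centre = target − a_3·(cos φ, sin φ) = (-0.1880, 10.2259)
cos θ_2 = (104.6054−4²−7²)/(2·4·7) = 0.7072; θ_2 = 44.9893° (elbow-up)
β = atan2(10.2259,-0.1880) = 91.0532°; ψ = atan2(4.9488,8.9507) = 28.9382°
θ_1 = β − ψ = 62.1151°
θ_3 = φ − θ_1 − θ_2 = 12.8957° (wrapped to (-180°,180°])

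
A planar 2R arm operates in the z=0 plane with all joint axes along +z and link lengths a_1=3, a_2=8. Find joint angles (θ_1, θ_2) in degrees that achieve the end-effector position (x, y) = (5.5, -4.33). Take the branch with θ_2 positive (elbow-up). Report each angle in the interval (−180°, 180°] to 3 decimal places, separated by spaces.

-136.427 120.002

cos θ_2 = (48.9989−3²−8²)/(2·3·8) = -0.5000; θ_2 = 120.0015° (elbow-up)
β = atan2(-4.3300,5.5000) = -38.2124°; ψ = atan2(6.9281,-1.0002) = 98.2148°
θ_1 = β − ψ = -136.4272°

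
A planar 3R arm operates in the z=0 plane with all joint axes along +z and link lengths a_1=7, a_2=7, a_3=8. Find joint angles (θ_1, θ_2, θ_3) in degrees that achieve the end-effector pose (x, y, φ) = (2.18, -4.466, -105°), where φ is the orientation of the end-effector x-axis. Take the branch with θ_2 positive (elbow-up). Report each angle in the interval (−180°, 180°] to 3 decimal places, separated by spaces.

wrist centre = target − a_3·(cos φ, sin φ) = (4.2506, 3.2614)
cos θ_2 = (28.7040−7²−7²)/(2·7·7) = -0.7071; θ_2 = 134.9996° (elbow-up)
β = atan2(3.2614,4.2506) = 37.4987°; ψ = atan2(4.9498,2.0503) = 67.4998°
θ_1 = β − ψ = -30.0012°
θ_3 = φ − θ_1 − θ_2 = 150.0015° (wrapped to (-180°,180°])

-30.001 135.000 150.002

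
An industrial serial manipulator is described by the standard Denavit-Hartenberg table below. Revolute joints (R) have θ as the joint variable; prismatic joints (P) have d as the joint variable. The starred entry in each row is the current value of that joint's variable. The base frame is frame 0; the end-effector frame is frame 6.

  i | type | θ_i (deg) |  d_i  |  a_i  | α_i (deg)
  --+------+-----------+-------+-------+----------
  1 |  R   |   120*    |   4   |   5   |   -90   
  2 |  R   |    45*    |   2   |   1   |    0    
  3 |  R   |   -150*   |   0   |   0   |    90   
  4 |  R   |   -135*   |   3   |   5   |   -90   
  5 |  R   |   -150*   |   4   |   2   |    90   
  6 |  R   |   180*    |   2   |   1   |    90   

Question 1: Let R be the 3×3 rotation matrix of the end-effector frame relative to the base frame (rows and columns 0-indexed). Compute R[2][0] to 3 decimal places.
End-effector x-axis (col 0 of R) = (0.2096,0.8617,-0.4621)
R[2][0] = -0.4621

-0.462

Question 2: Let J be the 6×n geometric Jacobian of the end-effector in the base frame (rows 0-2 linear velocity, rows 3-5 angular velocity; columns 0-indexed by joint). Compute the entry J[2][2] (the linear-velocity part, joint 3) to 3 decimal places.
1.866

axis z_2 = (-0.8660,-0.5000,0.0000); lever o_n−o_2 = (5.3018,0.9061,0.1339)
cross product → J_v[:, 2] = (-0.0670,0.1160,1.8662)
J_ω[:, 2] = z_2
entry J[2][2] = 1.8662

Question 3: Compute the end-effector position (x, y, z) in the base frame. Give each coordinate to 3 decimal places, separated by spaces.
0.716 4.849 3.427

after link 1: o_1 = (-2.5000, 4.3301, 4.0000)
after link 2: o_2 = (-4.5856, 3.9425, 3.2929)
after link 3: o_3 = (-4.5856, 3.9425, 3.2929)
after link 4: o_4 = (-0.5324, 3.9932, -0.8986)
after link 5: o_5 = (1.8639, 3.0500, 2.7576)
after link 6: o_6 = (0.7161, 4.8486, 3.4268)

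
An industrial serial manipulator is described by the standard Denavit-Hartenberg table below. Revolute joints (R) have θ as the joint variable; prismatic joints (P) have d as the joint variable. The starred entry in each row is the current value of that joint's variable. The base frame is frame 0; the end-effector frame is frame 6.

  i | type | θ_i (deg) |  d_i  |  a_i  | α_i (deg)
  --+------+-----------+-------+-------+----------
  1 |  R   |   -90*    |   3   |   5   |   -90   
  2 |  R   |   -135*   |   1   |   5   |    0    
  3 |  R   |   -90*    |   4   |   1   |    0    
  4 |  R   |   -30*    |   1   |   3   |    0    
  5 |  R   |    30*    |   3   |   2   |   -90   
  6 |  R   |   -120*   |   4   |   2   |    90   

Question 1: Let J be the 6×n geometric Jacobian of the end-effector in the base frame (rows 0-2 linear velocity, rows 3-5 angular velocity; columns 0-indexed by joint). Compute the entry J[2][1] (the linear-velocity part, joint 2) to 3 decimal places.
axis z_1 = (1.0000,0.0000,0.0000); lever o_n−o_1 = (10.7321,8.5546,2.0520)
cross product → J_v[:, 1] = (-0.0000,-2.0520,8.5546)
J_ω[:, 1] = z_1
entry J[2][1] = 8.5546

8.555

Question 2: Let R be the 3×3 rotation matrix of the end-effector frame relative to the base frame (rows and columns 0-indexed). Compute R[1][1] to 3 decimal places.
0.707

End-effector y-axis (col 1 of R) = (0.0000,0.7071,0.7071)
R[1][1] = 0.7071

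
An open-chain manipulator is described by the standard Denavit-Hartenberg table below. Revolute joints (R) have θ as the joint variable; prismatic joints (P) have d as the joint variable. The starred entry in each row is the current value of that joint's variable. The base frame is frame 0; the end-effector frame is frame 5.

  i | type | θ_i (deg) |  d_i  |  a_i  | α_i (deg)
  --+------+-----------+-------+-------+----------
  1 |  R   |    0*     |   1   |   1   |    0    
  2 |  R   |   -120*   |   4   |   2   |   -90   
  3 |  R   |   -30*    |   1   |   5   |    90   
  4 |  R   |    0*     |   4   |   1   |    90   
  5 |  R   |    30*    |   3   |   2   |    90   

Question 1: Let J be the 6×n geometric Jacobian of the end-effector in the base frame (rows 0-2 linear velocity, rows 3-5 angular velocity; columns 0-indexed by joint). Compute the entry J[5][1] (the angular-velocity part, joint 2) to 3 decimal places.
axis z_1 = (0.0000,0.0000,1.0000); lever o_n−o_1 = (-4.8301,-4.3660,12.1962)
cross product → J_v[:, 1] = (4.3660,-4.8301,0.0000)
J_ω[:, 1] = z_1
entry J[5][1] = 1.0000

1.000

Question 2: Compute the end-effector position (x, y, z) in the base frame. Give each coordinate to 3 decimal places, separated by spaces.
-3.830 -4.366 13.196

after link 1: o_1 = (1.0000, 0.0000, 1.0000)
after link 2: o_2 = (0.0000, -1.7321, 5.0000)
after link 3: o_3 = (-1.2990, -5.9821, 7.5000)
after link 4: o_4 = (-0.7321, -5.0000, 11.4641)
after link 5: o_5 = (-3.8301, -4.3660, 13.1962)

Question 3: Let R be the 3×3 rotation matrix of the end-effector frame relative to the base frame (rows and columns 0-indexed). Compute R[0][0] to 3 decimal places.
End-effector x-axis (col 0 of R) = (-0.2500,-0.4330,0.8660)
R[0][0] = -0.2500

-0.250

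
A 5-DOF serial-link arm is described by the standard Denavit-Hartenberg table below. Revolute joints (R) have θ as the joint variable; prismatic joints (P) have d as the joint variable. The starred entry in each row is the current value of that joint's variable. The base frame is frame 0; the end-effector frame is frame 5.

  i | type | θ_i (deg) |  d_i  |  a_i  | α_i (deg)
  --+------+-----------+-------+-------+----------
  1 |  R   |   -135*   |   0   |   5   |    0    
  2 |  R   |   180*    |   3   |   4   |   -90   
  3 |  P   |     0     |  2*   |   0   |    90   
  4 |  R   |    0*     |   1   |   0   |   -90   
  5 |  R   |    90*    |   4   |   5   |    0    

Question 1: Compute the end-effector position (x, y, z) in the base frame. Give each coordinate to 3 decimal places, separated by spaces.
-4.950 3.536 -1.000

after link 1: o_1 = (-3.5355, -3.5355, 0.0000)
after link 2: o_2 = (-0.7071, -0.7071, 3.0000)
after link 3: o_3 = (-2.1213, 0.7071, 3.0000)
after link 4: o_4 = (-2.1213, 0.7071, 4.0000)
after link 5: o_5 = (-4.9497, 3.5355, -1.0000)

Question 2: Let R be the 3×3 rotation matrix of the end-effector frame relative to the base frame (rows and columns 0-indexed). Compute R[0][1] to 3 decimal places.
-0.707

End-effector y-axis (col 1 of R) = (-0.7071,-0.7071,-0.0000)
R[0][1] = -0.7071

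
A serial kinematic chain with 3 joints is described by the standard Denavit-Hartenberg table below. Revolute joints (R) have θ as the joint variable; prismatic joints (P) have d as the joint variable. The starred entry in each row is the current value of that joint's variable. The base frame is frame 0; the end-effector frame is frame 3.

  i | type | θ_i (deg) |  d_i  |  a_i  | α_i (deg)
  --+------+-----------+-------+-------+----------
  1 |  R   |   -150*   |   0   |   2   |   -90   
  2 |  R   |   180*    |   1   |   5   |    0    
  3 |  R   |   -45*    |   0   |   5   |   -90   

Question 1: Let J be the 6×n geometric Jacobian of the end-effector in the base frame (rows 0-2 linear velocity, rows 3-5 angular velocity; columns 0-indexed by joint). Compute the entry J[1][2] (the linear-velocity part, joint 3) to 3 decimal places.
axis z_2 = (0.5000,-0.8660,0.0000); lever o_n−o_2 = (3.0619,1.7678,-3.5355)
cross product → J_v[:, 2] = (3.0619,1.7678,3.5355)
J_ω[:, 2] = z_2
entry J[1][2] = 1.7678

1.768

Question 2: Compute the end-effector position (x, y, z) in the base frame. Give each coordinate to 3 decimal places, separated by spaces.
after link 1: o_1 = (-1.7321, -1.0000, 0.0000)
after link 2: o_2 = (3.0981, 0.6340, -0.0000)
after link 3: o_3 = (6.1599, 2.4017, -3.5355)

6.160 2.402 -3.536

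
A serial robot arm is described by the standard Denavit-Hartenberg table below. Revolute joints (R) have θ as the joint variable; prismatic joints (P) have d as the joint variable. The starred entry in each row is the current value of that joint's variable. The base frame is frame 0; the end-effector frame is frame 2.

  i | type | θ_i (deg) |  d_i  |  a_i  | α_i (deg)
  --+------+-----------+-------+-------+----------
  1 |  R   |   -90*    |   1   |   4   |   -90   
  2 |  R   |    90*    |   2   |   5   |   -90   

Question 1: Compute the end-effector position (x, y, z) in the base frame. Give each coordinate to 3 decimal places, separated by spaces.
2.000 -4.000 -4.000

after link 1: o_1 = (0.0000, -4.0000, 1.0000)
after link 2: o_2 = (2.0000, -4.0000, -4.0000)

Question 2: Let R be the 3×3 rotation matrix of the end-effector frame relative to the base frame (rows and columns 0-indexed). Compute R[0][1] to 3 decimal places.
End-effector y-axis (col 1 of R) = (-1.0000,0.0000,-0.0000)
R[0][1] = -1.0000

-1.000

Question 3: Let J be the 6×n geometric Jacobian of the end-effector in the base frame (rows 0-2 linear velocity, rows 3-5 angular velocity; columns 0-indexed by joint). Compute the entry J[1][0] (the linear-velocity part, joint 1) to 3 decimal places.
2.000

axis z_0 = ẑ; lever o_n−o_0 = (2.0000,-4.0000,-4.0000)
cross product → J_v[:, 0] = (4.0000,2.0000,-0.0000)
J_ω[:, 0] = z_0
entry J[1][0] = 2.0000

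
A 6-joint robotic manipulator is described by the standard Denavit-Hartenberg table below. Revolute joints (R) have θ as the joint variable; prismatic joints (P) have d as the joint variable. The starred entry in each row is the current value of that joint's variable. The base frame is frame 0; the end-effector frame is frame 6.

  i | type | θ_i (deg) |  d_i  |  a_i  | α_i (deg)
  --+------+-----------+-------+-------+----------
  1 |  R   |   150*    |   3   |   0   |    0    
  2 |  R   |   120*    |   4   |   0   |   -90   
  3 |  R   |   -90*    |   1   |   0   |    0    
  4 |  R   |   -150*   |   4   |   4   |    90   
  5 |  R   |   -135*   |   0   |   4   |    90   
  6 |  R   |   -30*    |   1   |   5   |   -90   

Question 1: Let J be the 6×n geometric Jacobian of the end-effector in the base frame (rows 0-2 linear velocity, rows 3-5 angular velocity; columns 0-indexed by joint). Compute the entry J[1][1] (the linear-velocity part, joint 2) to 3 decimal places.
axis z_1 = (0.0000,0.0000,1.0000); lever o_n−o_1 = (-0.1832,0.8664,7.4994)
cross product → J_v[:, 1] = (-0.8664,-0.1832,0.0000)
J_ω[:, 1] = z_1
entry J[1][1] = -0.1832

-0.183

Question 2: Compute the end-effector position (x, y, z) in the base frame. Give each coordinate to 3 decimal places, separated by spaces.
after link 1: o_1 = (0.0000, 0.0000, 3.0000)
after link 2: o_2 = (0.0000, 0.0000, 7.0000)
after link 3: o_3 = (1.0000, -0.0000, 7.0000)
after link 4: o_4 = (5.0000, 2.0000, 3.5359)
after link 5: o_5 = (2.1716, 0.5858, 5.9854)
after link 6: o_6 = (-0.1832, 0.8664, 10.4994)

-0.183 0.866 10.499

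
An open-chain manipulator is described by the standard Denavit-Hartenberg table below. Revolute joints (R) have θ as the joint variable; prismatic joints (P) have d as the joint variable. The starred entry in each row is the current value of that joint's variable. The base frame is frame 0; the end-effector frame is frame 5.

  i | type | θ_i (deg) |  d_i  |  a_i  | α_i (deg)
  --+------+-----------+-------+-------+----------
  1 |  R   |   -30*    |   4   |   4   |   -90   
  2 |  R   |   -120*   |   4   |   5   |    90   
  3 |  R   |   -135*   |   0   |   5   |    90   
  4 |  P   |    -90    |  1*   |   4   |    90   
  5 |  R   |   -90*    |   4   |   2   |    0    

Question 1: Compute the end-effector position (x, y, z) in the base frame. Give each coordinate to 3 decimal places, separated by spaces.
5.592 -0.243 10.330

after link 1: o_1 = (3.4641, -2.0000, 4.0000)
after link 2: o_2 = (3.2990, 2.7141, 8.3301)
after link 3: o_3 = (3.0622, -1.2316, 5.2683)
after link 4: o_4 = (6.7219, -2.5281, 6.6559)
after link 5: o_5 = (5.5919, -0.2427, 10.3301)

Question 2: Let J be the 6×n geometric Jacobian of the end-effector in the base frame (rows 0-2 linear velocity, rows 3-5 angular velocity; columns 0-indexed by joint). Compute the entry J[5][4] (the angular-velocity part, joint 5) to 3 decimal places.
0.612

axis z_4 = (0.0474,0.7891,0.6124); lever o_n−o_4 = (-1.1300,2.2854,3.6742)
cross product → J_v[:, 4] = (1.5000,-0.8660,1.0000)
J_ω[:, 4] = z_4
entry J[5][4] = 0.6124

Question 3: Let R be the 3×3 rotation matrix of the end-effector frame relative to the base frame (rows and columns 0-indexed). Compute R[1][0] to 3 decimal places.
End-effector x-axis (col 0 of R) = (-0.6597,-0.4356,0.6124)
R[1][0] = -0.4356

-0.436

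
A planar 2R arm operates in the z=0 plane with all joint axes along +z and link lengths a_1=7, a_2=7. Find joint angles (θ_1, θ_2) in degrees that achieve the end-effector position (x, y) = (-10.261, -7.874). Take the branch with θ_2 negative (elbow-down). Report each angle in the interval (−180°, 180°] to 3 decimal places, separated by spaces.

cos θ_2 = (167.2880−7²−7²)/(2·7·7) = 0.7070; θ_2 = -45.0070° (elbow-down)
β = atan2(-7.8740,-10.2610) = -142.4984°; ψ = atan2(-4.9504,11.9491) = -22.5035°
θ_1 = β − ψ = -119.9949°

-119.995 -45.007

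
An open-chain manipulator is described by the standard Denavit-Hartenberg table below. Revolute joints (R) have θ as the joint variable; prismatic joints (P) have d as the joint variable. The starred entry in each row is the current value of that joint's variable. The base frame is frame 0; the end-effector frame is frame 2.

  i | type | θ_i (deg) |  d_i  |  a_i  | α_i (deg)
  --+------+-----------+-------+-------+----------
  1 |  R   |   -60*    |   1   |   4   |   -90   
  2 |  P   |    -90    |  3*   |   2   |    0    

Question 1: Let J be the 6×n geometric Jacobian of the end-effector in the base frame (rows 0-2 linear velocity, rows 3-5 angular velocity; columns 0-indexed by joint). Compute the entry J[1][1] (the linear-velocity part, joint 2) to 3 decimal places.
0.500

prismatic axis z_1 = (0.8660,0.5000,0.0000)
J_v[:, 1] = z_1; J_ω[:, 1] = (0,0,0)
entry J[1][1] = 0.5000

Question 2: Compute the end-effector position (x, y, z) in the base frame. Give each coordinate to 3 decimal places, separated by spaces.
after link 1: o_1 = (2.0000, -3.4641, 1.0000)
after link 2: o_2 = (4.5981, -1.9641, 3.0000)

4.598 -1.964 3.000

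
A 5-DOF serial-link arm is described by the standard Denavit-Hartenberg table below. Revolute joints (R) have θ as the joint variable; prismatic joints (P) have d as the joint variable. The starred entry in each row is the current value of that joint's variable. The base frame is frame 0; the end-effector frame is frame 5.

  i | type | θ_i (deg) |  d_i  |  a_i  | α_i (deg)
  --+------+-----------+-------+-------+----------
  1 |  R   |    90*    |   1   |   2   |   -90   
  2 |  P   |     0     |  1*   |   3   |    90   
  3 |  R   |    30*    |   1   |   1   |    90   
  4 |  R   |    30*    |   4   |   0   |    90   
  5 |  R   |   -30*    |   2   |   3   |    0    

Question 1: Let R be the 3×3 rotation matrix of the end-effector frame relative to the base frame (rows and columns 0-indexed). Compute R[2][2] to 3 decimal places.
End-effector z-axis (col 2 of R) = (-0.2500,0.4330,-0.8660)
R[2][2] = -0.8660

-0.866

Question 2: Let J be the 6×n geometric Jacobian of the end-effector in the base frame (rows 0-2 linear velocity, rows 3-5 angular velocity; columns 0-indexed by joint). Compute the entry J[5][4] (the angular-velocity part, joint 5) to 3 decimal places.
-0.866

axis z_4 = (-0.2500,0.4330,-0.8660); lever o_n−o_4 = (-2.9240,2.0646,-0.4330)
cross product → J_v[:, 4] = (1.6005,2.4240,0.7500)
J_ω[:, 4] = z_4
entry J[5][4] = -0.8660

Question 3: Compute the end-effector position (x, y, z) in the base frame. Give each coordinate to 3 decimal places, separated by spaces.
after link 1: o_1 = (0.0000, 2.0000, 1.0000)
after link 2: o_2 = (-1.0000, 5.0000, 1.0000)
after link 3: o_3 = (-1.5000, 5.8660, 2.0000)
after link 4: o_4 = (1.9641, 7.8660, 2.0000)
after link 5: o_5 = (-0.9599, 9.9306, 1.5670)

-0.960 9.931 1.567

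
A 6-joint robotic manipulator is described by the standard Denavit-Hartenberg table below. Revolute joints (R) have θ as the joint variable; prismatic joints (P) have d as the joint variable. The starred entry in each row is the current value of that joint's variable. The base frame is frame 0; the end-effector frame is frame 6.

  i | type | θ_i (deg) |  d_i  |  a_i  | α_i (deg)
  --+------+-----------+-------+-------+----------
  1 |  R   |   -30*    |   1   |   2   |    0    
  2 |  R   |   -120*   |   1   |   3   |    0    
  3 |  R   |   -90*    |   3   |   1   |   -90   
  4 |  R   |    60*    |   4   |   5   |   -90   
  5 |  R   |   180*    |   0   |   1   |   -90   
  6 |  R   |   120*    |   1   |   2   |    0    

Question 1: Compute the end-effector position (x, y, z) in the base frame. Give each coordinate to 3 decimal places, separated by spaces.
-7.696 -0.670 1.536

after link 1: o_1 = (1.7321, -1.0000, 1.0000)
after link 2: o_2 = (-0.8660, -2.5000, 2.0000)
after link 3: o_3 = (-1.3660, -1.6340, 5.0000)
after link 4: o_4 = (-6.0801, -1.4689, 0.6699)
after link 5: o_5 = (-5.8301, -1.9019, 1.5359)
after link 6: o_6 = (-7.6962, -0.6699, 1.5359)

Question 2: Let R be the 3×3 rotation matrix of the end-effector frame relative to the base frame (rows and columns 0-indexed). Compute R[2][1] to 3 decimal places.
-1.000

End-effector y-axis (col 1 of R) = (-0.0000,0.0000,-1.0000)
R[2][1] = -1.0000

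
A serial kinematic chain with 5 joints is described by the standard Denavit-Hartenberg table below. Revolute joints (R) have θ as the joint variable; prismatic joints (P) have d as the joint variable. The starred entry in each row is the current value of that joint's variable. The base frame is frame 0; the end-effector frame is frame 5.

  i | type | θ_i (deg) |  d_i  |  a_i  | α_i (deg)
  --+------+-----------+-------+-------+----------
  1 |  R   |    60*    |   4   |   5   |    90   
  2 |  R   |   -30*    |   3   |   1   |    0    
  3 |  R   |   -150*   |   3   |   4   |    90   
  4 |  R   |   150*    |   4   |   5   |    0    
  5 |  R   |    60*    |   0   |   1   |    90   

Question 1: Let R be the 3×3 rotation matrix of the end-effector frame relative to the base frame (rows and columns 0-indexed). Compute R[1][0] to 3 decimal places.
1.000

End-effector x-axis (col 0 of R) = (0.0000,1.0000,-0.0000)
R[1][0] = 1.0000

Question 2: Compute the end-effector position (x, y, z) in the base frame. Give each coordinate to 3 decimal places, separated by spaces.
after link 1: o_1 = (2.5000, 4.3301, 4.0000)
after link 2: o_2 = (5.5311, 3.5801, 3.5000)
after link 3: o_3 = (6.1292, -1.3840, 3.5000)
after link 4: o_4 = (10.4593, 1.1160, 7.5000)
after link 5: o_5 = (10.4593, 2.1160, 7.5000)

10.459 2.116 7.500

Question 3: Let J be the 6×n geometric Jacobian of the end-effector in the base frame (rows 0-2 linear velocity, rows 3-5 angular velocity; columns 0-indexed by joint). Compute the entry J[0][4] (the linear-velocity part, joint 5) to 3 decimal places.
axis z_4 = (-0.0000,-0.0000,1.0000); lever o_n−o_4 = (0.0000,1.0000,0.0000)
cross product → J_v[:, 4] = (-1.0000,0.0000,-0.0000)
J_ω[:, 4] = z_4
entry J[0][4] = -1.0000

-1.000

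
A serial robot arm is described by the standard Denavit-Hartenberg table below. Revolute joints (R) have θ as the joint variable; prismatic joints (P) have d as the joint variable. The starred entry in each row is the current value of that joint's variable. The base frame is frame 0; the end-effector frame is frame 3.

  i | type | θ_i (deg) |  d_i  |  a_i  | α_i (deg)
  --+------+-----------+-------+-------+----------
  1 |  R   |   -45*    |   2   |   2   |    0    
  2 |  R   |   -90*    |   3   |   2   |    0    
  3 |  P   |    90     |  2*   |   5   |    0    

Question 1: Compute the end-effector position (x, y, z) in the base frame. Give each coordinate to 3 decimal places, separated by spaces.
after link 1: o_1 = (1.4142, -1.4142, 2.0000)
after link 2: o_2 = (0.0000, -2.8284, 5.0000)
after link 3: o_3 = (3.5355, -6.3640, 7.0000)

3.536 -6.364 7.000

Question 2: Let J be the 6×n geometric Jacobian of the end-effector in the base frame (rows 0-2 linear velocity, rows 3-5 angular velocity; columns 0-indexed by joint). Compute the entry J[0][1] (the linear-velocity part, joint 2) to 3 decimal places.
axis z_1 = (0.0000,0.0000,1.0000); lever o_n−o_1 = (2.1213,-4.9497,5.0000)
cross product → J_v[:, 1] = (4.9497,2.1213,-0.0000)
J_ω[:, 1] = z_1
entry J[0][1] = 4.9497

4.950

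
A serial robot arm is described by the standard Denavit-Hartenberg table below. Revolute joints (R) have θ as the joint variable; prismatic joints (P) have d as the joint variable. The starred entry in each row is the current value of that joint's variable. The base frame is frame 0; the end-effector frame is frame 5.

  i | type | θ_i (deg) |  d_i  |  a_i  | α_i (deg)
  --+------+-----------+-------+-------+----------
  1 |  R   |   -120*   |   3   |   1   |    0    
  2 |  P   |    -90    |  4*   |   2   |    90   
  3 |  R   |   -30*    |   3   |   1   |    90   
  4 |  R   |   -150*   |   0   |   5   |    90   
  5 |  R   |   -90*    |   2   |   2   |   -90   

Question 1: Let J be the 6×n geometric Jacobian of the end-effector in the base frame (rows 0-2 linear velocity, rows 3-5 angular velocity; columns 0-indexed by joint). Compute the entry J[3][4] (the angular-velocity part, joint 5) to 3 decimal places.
0.808

axis z_4 = (0.8080,0.5335,0.2500); lever o_n−o_4 = (0.7500,1.5670,2.2321)
cross product → J_v[:, 4] = (0.7990,-1.6160,0.8660)
J_ω[:, 4] = z_4
entry J[3][4] = 0.8080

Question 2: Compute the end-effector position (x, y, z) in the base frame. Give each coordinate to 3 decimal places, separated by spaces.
after link 1: o_1 = (-0.5000, -0.8660, 3.0000)
after link 2: o_2 = (-2.2321, 0.1340, 7.0000)
after link 3: o_3 = (-1.4821, 3.1651, 6.5000)
after link 4: o_4 = (0.5155, -0.8750, 8.6651)
after link 5: o_5 = (1.2655, 0.6920, 10.8971)

1.266 0.692 10.897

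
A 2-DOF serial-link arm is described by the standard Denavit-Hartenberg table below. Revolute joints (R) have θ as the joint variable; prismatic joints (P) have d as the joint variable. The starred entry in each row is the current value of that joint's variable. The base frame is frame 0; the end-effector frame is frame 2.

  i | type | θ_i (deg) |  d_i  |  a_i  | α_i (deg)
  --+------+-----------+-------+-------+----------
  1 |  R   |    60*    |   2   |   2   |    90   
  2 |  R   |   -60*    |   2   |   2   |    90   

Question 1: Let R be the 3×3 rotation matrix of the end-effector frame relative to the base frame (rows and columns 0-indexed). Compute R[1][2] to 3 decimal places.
-0.750

End-effector z-axis (col 2 of R) = (-0.4330,-0.7500,-0.5000)
R[1][2] = -0.7500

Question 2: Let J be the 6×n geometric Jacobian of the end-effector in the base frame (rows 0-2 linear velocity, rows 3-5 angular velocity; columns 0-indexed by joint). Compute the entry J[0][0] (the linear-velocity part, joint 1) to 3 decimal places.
-1.598

axis z_0 = ẑ; lever o_n−o_0 = (3.2321,1.5981,0.2679)
cross product → J_v[:, 0] = (-1.5981,3.2321,0.0000)
J_ω[:, 0] = z_0
entry J[0][0] = -1.5981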